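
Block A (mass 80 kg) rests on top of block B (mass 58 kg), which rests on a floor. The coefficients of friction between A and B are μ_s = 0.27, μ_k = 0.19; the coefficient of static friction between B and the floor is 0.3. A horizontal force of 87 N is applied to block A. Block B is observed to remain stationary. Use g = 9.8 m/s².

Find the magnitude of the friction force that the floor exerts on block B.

Between the blocks, N₁ = m_A g = 784 N.
So the A–B interface can sustain at most μ_s N₁ = 211.7 N of static friction.
Since P = 87 N ≤ 211.7 N, A does not slip on B; friction on A equals P = 87 N.
B experiences an equal 87 N forward from A (third law). B is in equilibrium, so the floor supplies f₂ = 87 N of static friction (limit μ_s(m_A+m_B)g = 405.7 N, not exceeded).

f ≈ 87 N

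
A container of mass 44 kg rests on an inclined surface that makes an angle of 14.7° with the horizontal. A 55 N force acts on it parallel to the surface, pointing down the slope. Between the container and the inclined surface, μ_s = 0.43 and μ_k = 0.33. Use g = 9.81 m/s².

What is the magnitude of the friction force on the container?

f ≈ 165 N (up the incline)

The normal reaction is N = m g cos θ = 417.5 N.
Parallel to the incline, ΣF = 0 gives f = m g sin θ + P = 109.5 + 55 = 164.5 N (up-slope positive).
The static-friction ceiling is μ_s N = 0.43 × 417.5 = 179.5 N.
Since |164.5| ≤ 179.5 N, the container remains in static equilibrium and friction takes exactly the required value.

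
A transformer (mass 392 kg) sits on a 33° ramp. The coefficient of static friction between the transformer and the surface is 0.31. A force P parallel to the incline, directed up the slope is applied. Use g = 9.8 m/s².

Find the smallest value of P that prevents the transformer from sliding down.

The transformer tends to slide down (tan θ > μ_s), so at the point of impending slip friction acts up-slope at its limit: f = μ_s N.
P is parallel to the surface, so N = m g cos θ = 3220 N.
Along the incline: P + μ_s N = m g sin θ, so P = 2090 − 0.31×3220 = 1090 N.

P_min ≈ 1090 N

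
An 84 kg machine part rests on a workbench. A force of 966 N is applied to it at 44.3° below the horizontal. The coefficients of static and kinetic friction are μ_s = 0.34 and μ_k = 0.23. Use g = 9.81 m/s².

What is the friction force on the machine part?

f ≈ 345 N

The vertical component of P adds to the normal force: N = m g + P sin α = 824 + 674.7 = 1499 N.
Horizontally, friction must balance P cos α = 691.4 N.
The static-friction limit is μ_s N = 509.6 N.
The required friction exceeds μ_s N, so the machine part moves and f = μ_k N = 345 N.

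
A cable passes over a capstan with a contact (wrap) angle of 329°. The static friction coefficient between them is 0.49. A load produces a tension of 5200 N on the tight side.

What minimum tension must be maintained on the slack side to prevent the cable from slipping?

Capstan equation at impending slip: T_tight/T_slack = e^{μβ}.
β = 329° = 5.742 rad; e^{μβ} = e^{0.49×5.742} = 16.67.
T_slack = T_tight / e^{μβ} = 5200 / 16.67 = 312 N.

T_min ≈ 312 N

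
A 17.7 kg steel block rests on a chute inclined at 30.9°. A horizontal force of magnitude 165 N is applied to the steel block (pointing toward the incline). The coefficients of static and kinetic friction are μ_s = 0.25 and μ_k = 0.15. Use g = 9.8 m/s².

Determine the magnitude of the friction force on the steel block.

Resolve perpendicular to the incline: N = m g cos θ + P sin θ = 17.7×9.8×cos 30.9° + 165×sin 30.9° = 233.6 N.
Parallel to the incline: P cos θ − m g sin θ = 141.6 − 89.08 = 52.5 N; the friction needed to balance this is 52.5 N acting down the slope.
Maximum static friction: μ_s N = 0.25 × 233.6 = 58.39 N.
|f_req| = 52.5 ≤ 58.39 N → the steel block is in equilibrium; friction equals the required value.

f ≈ 52.5 N (down the incline)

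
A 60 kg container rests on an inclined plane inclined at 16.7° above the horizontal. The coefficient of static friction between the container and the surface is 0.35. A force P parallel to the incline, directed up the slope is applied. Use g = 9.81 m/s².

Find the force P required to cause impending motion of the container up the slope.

P ≈ 366 N

At impending motion up the slope, friction acts down-slope at its limit: f = μ_s N.
P is parallel to the surface, so N = m g cos θ = 564 N.
Along the incline: P = m g sin θ + μ_s N = 169 + 0.35×564 = 366 N.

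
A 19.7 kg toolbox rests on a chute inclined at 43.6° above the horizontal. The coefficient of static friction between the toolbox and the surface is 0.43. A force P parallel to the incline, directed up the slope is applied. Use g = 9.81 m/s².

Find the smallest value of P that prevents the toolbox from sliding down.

P_min ≈ 73.1 N

The toolbox tends to slide down (tan θ > μ_s), so at the point of impending slip friction acts up-slope at its limit: f = μ_s N.
P is parallel to the surface, so N = m g cos θ = 140 N.
Along the incline: P + μ_s N = m g sin θ, so P = 133 − 0.43×140 = 73.1 N.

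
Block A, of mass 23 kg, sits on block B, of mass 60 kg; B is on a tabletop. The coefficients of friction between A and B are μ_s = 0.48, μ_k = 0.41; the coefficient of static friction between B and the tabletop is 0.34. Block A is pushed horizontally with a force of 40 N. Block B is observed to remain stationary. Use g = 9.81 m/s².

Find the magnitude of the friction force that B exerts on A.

Normal force at the A–B interface: N₁ = m_A g = 225.6 N.
Maximum static friction on A from B: μ_s N₁ = 0.48×225.6 = 108.3 N.
Since P = 40 N ≤ 108.3 N, A does not slip on B; friction on A equals P = 40 N.
By Newton's third law B feels 40 N forward from A. With B stationary, the floor's static friction on B balances it: f₂ = 40 N (well within μ_s(m_A+m_B)g = 276.8 N).

f ≈ 40 N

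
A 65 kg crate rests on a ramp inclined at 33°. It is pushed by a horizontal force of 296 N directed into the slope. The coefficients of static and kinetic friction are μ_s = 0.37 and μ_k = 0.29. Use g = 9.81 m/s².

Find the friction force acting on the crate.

Resolve perpendicular to the incline: N = m g cos θ + P sin θ = 65×9.81×cos 33° + 296×sin 33° = 696 N.
Parallel to the incline: P cos θ − m g sin θ = 248.2 − 347.3 = -99.04 N; the friction needed to balance this is 99.04 N acting up the slope.
Maximum static friction: μ_s N = 0.37 × 696 = 257.5 N.
Since 99.04 N is within the 257.5 N limit, the crate stays put and friction is exactly 99 N.

f ≈ 99 N (up the incline)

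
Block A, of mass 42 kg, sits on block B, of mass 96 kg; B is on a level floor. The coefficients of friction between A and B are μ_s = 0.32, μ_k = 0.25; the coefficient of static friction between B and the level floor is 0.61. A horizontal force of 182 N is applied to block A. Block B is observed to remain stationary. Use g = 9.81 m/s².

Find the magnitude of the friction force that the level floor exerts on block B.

f ≈ 103 N

The normal force B exerts on A is simply A's weight, N₁ = 412 N.
So the A–B interface can sustain at most μ_s N₁ = 131.8 N of static friction.
P = 182 N exceeds that limit, so A slips over B and the interface friction becomes kinetic: f₁ = μ_k N₁ = 0.25×412 = 103 N.
B experiences an equal 103 N forward from A (third law). B is in equilibrium, so the floor supplies f₂ = 103 N of static friction (limit μ_s(m_A+m_B)g = 825.8 N, not exceeded).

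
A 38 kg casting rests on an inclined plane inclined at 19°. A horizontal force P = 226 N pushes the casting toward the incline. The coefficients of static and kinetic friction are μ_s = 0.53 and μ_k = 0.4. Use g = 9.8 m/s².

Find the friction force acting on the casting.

f ≈ 92.4 N (down the incline)

The horizontal push has a component P sin θ into the surface, so N = m g cos θ + P sin θ = 352.1 + 73.58 = 425.7 N.
Parallel to the incline: P cos θ − m g sin θ = 213.7 − 121.2 = 92.45 N; the friction needed to balance this is 92.45 N acting down the slope.
Maximum static friction: μ_s N = 0.53 × 425.7 = 225.6 N.
|f_req| = 92.45 ≤ 225.6 N → the casting is in equilibrium; friction equals the required value.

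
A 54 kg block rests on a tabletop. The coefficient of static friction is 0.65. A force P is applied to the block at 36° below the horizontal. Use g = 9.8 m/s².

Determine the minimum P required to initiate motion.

P ≈ 806 N

N = m g + P sin α (the push presses the block into the tabletop).
At impending slip, P cos α = μ_s N = μ_s (m g + P sin α).
Solving: P (cos α − μ_s sin α) = μ_s m g → P = 0.65×529/(cos 36° − 0.65 sin 36°) = 344/0.427 = 806 N.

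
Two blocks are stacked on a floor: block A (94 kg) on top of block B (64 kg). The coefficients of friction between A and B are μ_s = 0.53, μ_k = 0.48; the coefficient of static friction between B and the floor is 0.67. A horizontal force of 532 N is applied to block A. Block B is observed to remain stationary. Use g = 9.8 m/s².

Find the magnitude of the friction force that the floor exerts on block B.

f ≈ 442 N

The normal force B exerts on A is simply A's weight, N₁ = 921.2 N.
So the A–B interface can sustain at most μ_s N₁ = 488.2 N of static friction.
Since P = 532 N > 488.2 N, A slides on B; the A–B friction is kinetic: f₁ = μ_k N₁ = 0.48×921.2 = 442 N.
B experiences an equal 442 N forward from A (third law). B is in equilibrium, so the floor supplies f₂ = 442 N of static friction (limit μ_s(m_A+m_B)g = 1037 N, not exceeded).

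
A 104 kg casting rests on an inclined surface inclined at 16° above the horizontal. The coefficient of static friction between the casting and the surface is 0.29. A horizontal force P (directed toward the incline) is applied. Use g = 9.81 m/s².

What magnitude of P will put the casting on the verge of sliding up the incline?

At impending motion up the slope, friction acts down-slope at its limit: f = μ_s N.
Perpendicular to the incline: N = m g cos θ + P sin θ.
Along the incline: P cos θ = m g sin θ + μ_s N = m g sin θ + μ_s (m g cos θ + P sin θ).
Solving, P (cos θ − μ_s sin θ) = m g (sin θ + μ_s cos θ), so P = 104×9.81×(sin 16° + 0.29 cos 16°)/(cos 16° − 0.29 sin 16°) = 1020×0.5544/0.8813 = 642 N.

P ≈ 642 N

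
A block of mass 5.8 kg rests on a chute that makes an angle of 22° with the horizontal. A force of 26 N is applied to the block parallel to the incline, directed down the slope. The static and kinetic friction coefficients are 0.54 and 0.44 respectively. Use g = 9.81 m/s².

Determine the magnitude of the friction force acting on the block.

f ≈ 23.2 N (up the incline)

The normal reaction is N = m g cos θ = 52.75 N.
The friction needed for equilibrium is m g sin θ + P = 21.31 + 26 = 47.31 N, measured positive up-slope.
Static friction can supply at most μ_s N = 28.49 N.
Since |47.31| > 28.49 N, static friction cannot hold it; the block slides down the incline and kinetic friction applies: f = μ_k N = 0.44 × 52.75 = 23.2 N.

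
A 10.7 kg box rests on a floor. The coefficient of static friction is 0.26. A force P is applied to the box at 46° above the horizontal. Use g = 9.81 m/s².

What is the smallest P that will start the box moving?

N = m g − P sin α (the pull lifts the box).
At impending slip, P cos α = μ_s N = μ_s (m g − P sin α).
Solving: P (cos α + μ_s sin α) = μ_s m g → P = 0.26×105/(cos 46° + 0.26 sin 46°) = 27.3/0.8817 = 31 N.

P ≈ 31 N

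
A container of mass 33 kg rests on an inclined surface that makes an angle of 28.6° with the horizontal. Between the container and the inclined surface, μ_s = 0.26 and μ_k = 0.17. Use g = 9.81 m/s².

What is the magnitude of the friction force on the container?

f ≈ 48.3 N (up the incline)

The normal reaction is N = m g cos θ = 284.2 N.
Along the slope the weight component is m g sin θ = 155 N; friction must supply exactly this, acting up-slope.
Maximum static friction available: μ_s N = 0.26 × 284.2 = 73.9 N.
Since |155| > 73.9 N, static friction cannot hold it; the container slides down the incline and kinetic friction applies: f = μ_k N = 0.17 × 284.2 = 48.3 N.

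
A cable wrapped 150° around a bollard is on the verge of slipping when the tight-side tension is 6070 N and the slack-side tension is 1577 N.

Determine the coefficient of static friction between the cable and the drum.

T₂/T₁ = e^{μβ} → μ = ln(T₂/T₁)/β.
β = 150° = 2.618 rad.
μ = ln(6070/1577)/2.618 = ln(3.849)/2.618 = 0.515.

μ ≈ 0.515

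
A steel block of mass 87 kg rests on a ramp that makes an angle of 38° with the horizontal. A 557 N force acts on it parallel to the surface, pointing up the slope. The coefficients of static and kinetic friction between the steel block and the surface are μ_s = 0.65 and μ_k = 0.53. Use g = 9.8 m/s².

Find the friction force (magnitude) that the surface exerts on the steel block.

The normal reaction is N = m g cos θ = 671.9 N.
Parallel to the incline, ΣF = 0 gives f = m g sin θ − P = 524.9 − 557 = -32.09 N (up-slope positive).
Maximum static friction available: μ_s N = 0.65 × 671.9 = 436.7 N.
Since |-32.09| ≤ 436.7 N, static friction is sufficient; f equals the required value, not μ_s N.

f ≈ 32.1 N (down the incline)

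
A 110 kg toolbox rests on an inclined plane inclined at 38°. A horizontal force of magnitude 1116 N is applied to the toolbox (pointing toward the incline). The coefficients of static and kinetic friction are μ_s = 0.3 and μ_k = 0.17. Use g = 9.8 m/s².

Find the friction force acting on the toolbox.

Resolve perpendicular to the incline: N = m g cos θ + P sin θ = 110×9.8×cos 38° + 1116×sin 38° = 1537 N.
Parallel to the incline: P cos θ − m g sin θ = 879.4 − 663.7 = 215.7 N; the friction needed to balance this is 215.7 N acting down the slope.
Maximum static friction: μ_s N = 0.3 × 1537 = 461 N.
|f_req| = 215.7 ≤ 461 N → the toolbox is in equilibrium; friction equals the required value.

f ≈ 216 N (down the incline)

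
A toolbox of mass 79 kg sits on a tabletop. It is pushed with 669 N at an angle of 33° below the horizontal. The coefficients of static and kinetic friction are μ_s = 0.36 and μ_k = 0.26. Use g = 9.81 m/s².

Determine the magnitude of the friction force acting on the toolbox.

f ≈ 296 N

Vertical equilibrium gives N = m g + P sin α = 1139 N.
For equilibrium, f = P cos α = 669×cos 33° = 561.1 N.
The static-friction limit is μ_s N = 410.2 N.
561.1 > 410.2 N → the toolbox slides; f = μ_k N = 0.26×1139 = 296 N.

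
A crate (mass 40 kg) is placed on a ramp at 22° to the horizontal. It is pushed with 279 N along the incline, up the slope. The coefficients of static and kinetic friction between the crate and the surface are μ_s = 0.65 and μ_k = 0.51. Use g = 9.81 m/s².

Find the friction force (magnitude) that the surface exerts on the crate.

f ≈ 132 N (down the incline)

Normal force: N = m g cos θ = 40 × 9.81 × cos 22° = 363.8 N.
The friction needed for equilibrium is m g sin θ − P = 147 − 279 = -132 N, measured positive up-slope.
Static friction can supply at most μ_s N = 236.5 N.
Since |-132| ≤ 236.5 N, the crate remains in static equilibrium and friction takes exactly the required value.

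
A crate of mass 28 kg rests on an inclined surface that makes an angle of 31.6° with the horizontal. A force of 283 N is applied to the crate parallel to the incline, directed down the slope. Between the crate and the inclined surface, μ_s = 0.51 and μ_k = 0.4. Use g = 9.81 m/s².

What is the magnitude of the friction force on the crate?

The normal reaction is N = m g cos θ = 234 N.
For equilibrium along the incline the friction force must supply f = m g sin θ + P = 143.9 + 283 = 426.9 N (positive meaning up-slope).
Static friction can supply at most μ_s N = 119.3 N.
Since |426.9| > 119.3 N, static friction cannot hold it; the crate slides down the incline and kinetic friction applies: f = μ_k N = 0.4 × 234 = 93.6 N.

f ≈ 93.6 N (up the incline)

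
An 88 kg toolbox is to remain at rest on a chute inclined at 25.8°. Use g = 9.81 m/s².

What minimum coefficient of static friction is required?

At the slip threshold m g sin θ = μ_s m g cos θ, so μ_s,min = tan θ.
μ_s,min = tan 25.8° = 0.483.

μ_s,min ≈ 0.483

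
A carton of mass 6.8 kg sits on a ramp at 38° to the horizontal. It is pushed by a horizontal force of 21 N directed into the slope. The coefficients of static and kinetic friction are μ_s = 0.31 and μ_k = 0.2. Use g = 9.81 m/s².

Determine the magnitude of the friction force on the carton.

Normal direction: N = m g cos θ + P sin θ = 65.5 N.
Along the incline, the net driving force (taking up-slope positive) is P cos θ − m g sin θ = 16.55 − 41.07 = -24.52 N, so equilibrium requires friction f = 24.52 N (up-slope).
The limit of static friction is μ_s N = 20.3 N.
The required 24.52 N exceeds the static limit, so the carton slides down-slope and f = μ_k N = 0.2×65.5 = 13.1 N.

f ≈ 13.1 N (up the incline)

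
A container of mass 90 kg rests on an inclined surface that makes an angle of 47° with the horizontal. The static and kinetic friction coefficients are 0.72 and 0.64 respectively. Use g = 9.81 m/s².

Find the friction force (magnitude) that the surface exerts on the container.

Normal force: N = m g cos θ = 90 × 9.81 × cos 47° = 602.1 N.
For equilibrium along the incline, friction must balance the weight component: f = m g sin θ = 645.7 N up the slope.
The static-friction ceiling is μ_s N = 0.72 × 602.1 = 433.5 N.
Since |645.7| > 433.5 N, static friction cannot hold it; the container slides down the incline and kinetic friction applies: f = μ_k N = 0.64 × 602.1 = 385 N.

f ≈ 385 N (up the incline)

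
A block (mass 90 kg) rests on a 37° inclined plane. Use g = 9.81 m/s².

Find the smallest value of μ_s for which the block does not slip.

At the slip threshold m g sin θ = μ_s m g cos θ, so μ_s,min = tan θ.
μ_s,min = tan 37° = 0.754.

μ_s,min ≈ 0.754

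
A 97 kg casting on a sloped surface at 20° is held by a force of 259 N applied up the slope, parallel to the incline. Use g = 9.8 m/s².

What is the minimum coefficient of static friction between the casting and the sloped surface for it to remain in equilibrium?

μ_s,min ≈ 0.074

N = m g cos θ = 893.3 N.
Friction must make up the shortfall along the incline: f = m g sin θ − P = 325.1 − 259 = 66.12 N.
At the threshold f = μ_s N, so μ_s,min = 66.12/893.3 = 0.074.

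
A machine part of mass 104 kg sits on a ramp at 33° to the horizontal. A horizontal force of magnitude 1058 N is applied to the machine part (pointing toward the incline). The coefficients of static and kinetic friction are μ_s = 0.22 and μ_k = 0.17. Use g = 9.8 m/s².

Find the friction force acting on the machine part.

f ≈ 243 N (down the incline)

The horizontal push has a component P sin θ into the surface, so N = m g cos θ + P sin θ = 854.8 + 576.2 = 1431 N.
Along the incline, the net driving force (taking up-slope positive) is P cos θ − m g sin θ = 887.3 − 555.1 = 332.2 N, so equilibrium requires friction f = -332.2 N (down-slope).
Maximum static friction: μ_s N = 0.22 × 1431 = 314.8 N.
The required 332.2 N exceeds the static limit, so the machine part slides up-slope and f = μ_k N = 0.17×1431 = 243 N.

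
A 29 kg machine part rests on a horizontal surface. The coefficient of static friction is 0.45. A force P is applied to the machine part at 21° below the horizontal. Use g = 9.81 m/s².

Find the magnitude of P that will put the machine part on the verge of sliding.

P ≈ 166 N

N = m g + P sin α (the push presses the machine part into the horizontal surface).
At impending slip, P cos α = μ_s N = μ_s (m g + P sin α).
Solving: P (cos α − μ_s sin α) = μ_s m g → P = 0.45×284/(cos 21° − 0.45 sin 21°) = 128/0.7723 = 166 N.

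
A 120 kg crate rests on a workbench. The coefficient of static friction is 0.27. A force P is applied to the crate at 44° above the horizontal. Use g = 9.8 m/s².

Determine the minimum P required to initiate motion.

P ≈ 350 N

N = m g − P sin α (the pull lifts the crate).
At impending slip, P cos α = μ_s N = μ_s (m g − P sin α).
Solving: P (cos α + μ_s sin α) = μ_s m g → P = 0.27×1180/(cos 44° + 0.27 sin 44°) = 318/0.9069 = 350 N.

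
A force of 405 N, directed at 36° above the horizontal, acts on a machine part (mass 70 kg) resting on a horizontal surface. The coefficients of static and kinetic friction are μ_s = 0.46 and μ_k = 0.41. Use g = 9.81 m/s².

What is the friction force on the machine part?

f ≈ 184 N

N = m g − P sin α = 686.7 − 405×sin 36° = 448.6 N.
The horizontal driving force is P cos α = 327.7 N, so equilibrium needs friction f = 327.7 N.
The static-friction limit is μ_s N = 206.4 N.
The required friction exceeds μ_s N, so the machine part moves and f = μ_k N = 184 N.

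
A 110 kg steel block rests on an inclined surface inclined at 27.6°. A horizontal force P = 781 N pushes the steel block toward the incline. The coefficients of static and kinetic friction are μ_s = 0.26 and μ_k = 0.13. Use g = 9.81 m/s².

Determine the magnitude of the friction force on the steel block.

f ≈ 192 N (down the incline)

Resolve perpendicular to the incline: N = m g cos θ + P sin θ = 110×9.81×cos 27.6° + 781×sin 27.6° = 1318 N.
Parallel to the incline: P cos θ − m g sin θ = 692.1 − 499.9 = 192.2 N; the friction needed to balance this is 192.2 N acting down the slope.
Maximum static friction: μ_s N = 0.26 × 1318 = 342.7 N.
Since 192.2 N is within the 342.7 N limit, the steel block stays put and friction is exactly 192 N.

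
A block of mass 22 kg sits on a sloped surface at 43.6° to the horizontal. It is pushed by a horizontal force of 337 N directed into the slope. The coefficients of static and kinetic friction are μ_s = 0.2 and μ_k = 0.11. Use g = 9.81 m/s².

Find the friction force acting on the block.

Normal direction: N = m g cos θ + P sin θ = 388.7 N.
Parallel to the incline: P cos θ − m g sin θ = 244 − 148.8 = 95.21 N; the friction needed to balance this is 95.21 N acting down the slope.
The limit of static friction is μ_s N = 77.74 N.
|f_req| = 95.21 > 77.74 N → the block slides up the incline; f = μ_k N = 0.11 × 388.7 = 42.8 N.

f ≈ 42.8 N (down the incline)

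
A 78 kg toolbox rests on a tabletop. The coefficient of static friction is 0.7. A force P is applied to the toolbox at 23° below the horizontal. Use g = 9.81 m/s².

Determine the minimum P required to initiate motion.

P ≈ 828 N

N = m g + P sin α (the push presses the toolbox into the tabletop).
At impending slip, P cos α = μ_s N = μ_s (m g + P sin α).
Solving: P (cos α − μ_s sin α) = μ_s m g → P = 0.7×765/(cos 23° − 0.7 sin 23°) = 536/0.647 = 828 N.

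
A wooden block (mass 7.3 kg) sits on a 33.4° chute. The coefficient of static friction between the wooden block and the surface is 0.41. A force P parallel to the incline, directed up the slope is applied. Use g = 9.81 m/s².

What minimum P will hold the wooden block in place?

P_min ≈ 14.9 N

The wooden block tends to slide down (tan θ > μ_s), so at the point of impending slip friction acts up-slope at its limit: f = μ_s N.
P is parallel to the surface, so N = m g cos θ = 59.8 N.
Along the incline: P + μ_s N = m g sin θ, so P = 39.4 − 0.41×59.8 = 14.9 N.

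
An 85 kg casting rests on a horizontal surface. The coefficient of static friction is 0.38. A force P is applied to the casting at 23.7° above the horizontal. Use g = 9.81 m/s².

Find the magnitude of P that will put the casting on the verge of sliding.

N = m g − P sin α (the pull lifts the casting).
At impending slip, P cos α = μ_s N = μ_s (m g − P sin α).
Solving: P (cos α + μ_s sin α) = μ_s m g → P = 0.38×834/(cos 23.7° + 0.38 sin 23.7°) = 317/1.068 = 297 N.

P ≈ 297 N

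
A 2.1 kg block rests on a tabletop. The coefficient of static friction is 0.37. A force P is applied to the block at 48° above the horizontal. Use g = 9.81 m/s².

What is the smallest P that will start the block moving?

N = m g − P sin α (the pull lifts the block).
At impending slip, P cos α = μ_s N = μ_s (m g − P sin α).
Solving: P (cos α + μ_s sin α) = μ_s m g → P = 0.37×20.6/(cos 48° + 0.37 sin 48°) = 7.62/0.9441 = 8.07 N.

P ≈ 8.07 N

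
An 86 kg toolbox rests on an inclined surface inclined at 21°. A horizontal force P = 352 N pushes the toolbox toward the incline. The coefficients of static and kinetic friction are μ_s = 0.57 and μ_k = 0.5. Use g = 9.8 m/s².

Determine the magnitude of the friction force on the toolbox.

Normal direction: N = m g cos θ + P sin θ = 913 N.
Parallel to the incline: P cos θ − m g sin θ = 328.6 − 302 = 26.59 N; the friction needed to balance this is 26.59 N acting down the slope.
Maximum static friction: μ_s N = 0.57 × 913 = 520.4 N.
|f_req| = 26.59 ≤ 520.4 N → the toolbox is in equilibrium; friction equals the required value.

f ≈ 26.6 N (down the incline)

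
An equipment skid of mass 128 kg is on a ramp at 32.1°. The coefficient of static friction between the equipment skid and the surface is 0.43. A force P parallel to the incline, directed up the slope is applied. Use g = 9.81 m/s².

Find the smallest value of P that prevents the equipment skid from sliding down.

The equipment skid tends to slide down (tan θ > μ_s), so at the point of impending slip friction acts up-slope at its limit: f = μ_s N.
P is parallel to the surface, so N = m g cos θ = 1060 N.
Along the incline: P + μ_s N = m g sin θ, so P = 667 − 0.43×1060 = 210 N.

P_min ≈ 210 N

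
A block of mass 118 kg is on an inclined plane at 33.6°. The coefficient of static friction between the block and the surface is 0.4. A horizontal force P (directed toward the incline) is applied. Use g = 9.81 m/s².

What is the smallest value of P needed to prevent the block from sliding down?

The block tends to slide down (tan θ > μ_s), so at the point of impending slip friction acts up-slope at its limit: f = μ_s N.
Perpendicular to the incline: N = m g cos θ + P sin θ.
Along the incline: P cos θ + μ_s N = m g sin θ, i.e. P cos θ + μ_s (m g cos θ + P sin θ) = m g sin θ.
Solving, P (cos θ + μ_s sin θ) = m g (sin θ − μ_s cos θ), so P = 1160×0.2202/1.054 = 242 N.

P_min ≈ 242 N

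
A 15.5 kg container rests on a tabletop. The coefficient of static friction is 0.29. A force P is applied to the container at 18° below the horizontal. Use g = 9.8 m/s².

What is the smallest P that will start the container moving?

N = m g + P sin α (the push presses the container into the tabletop).
At impending slip, P cos α = μ_s N = μ_s (m g + P sin α).
Solving: P (cos α − μ_s sin α) = μ_s m g → P = 0.29×152/(cos 18° − 0.29 sin 18°) = 44.1/0.8614 = 51.1 N.

P ≈ 51.1 N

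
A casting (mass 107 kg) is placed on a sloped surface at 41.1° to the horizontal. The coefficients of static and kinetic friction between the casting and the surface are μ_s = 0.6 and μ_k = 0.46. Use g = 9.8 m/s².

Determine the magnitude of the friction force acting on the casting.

f ≈ 363 N (up the incline)

Normal force: N = m g cos θ = 107 × 9.8 × cos 41.1° = 790.2 N.
For equilibrium along the incline, friction must balance the weight component: f = m g sin θ = 689.3 N up the slope.
Maximum static friction available: μ_s N = 0.6 × 790.2 = 474.1 N.
Since |689.3| > 474.1 N, static friction cannot hold it; the casting slides down the incline and kinetic friction applies: f = μ_k N = 0.46 × 790.2 = 363 N.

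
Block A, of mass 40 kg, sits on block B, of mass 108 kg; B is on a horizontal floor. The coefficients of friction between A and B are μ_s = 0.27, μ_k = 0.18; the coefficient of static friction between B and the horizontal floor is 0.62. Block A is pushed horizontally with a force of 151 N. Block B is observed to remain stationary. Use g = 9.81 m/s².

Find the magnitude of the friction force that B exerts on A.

f ≈ 70.6 N

Normal force at the A–B interface: N₁ = m_A g = 392.4 N.
So the A–B interface can sustain at most μ_s N₁ = 105.9 N of static friction.
P = 151 N exceeds that limit, so A slips over B and the interface friction becomes kinetic: f₁ = μ_k N₁ = 0.18×392.4 = 70.6 N.
B experiences an equal 70.6 N forward from A (third law). B is in equilibrium, so the floor supplies f₂ = 70.6 N of static friction (limit μ_s(m_A+m_B)g = 900.2 N, not exceeded).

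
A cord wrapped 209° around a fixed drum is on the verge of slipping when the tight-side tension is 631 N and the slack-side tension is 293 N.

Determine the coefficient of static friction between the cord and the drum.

T₂/T₁ = e^{μβ} → μ = ln(T₂/T₁)/β.
β = 209° = 3.648 rad.
μ = ln(631/293)/3.648 = ln(2.154)/3.648 = 0.21.

μ ≈ 0.21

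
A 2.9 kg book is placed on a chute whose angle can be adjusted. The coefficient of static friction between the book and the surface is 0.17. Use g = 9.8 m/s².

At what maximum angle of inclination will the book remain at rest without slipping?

At the slip threshold, m g sin θ = μ_s · m g cos θ, so tan θ = μ_s.
θ_max = arctan(0.17) = 9.65°.

θ_max ≈ 9.65°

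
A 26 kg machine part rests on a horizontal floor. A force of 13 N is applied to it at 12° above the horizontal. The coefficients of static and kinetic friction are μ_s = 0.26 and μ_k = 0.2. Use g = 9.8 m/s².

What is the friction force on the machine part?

The vertical component of P reduces the normal force: N = m g − P sin α = 254.8 − 2.703 = 252.1 N.
For equilibrium, f = P cos α = 13×cos 12° = 12.72 N.
μ_s N = 0.26 × 252.1 = 65.55 N.
12.72 ≤ 65.55 N → static; friction equals the required 12.7 N.

f ≈ 12.7 N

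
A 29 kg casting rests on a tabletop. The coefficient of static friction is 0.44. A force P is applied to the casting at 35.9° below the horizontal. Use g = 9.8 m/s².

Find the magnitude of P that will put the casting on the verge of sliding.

N = m g + P sin α (the push presses the casting into the tabletop).
At impending slip, P cos α = μ_s N = μ_s (m g + P sin α).
Solving: P (cos α − μ_s sin α) = μ_s m g → P = 0.44×284/(cos 35.9° − 0.44 sin 35.9°) = 125/0.552 = 227 N.

P ≈ 227 N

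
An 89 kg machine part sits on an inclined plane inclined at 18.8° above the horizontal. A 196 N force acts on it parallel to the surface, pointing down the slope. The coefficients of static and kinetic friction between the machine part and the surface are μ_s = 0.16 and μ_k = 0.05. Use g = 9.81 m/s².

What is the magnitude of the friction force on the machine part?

f ≈ 41.3 N (up the incline)

Normal force: N = m g cos θ = 89 × 9.81 × cos 18.8° = 826.5 N.
For equilibrium along the incline the friction force must supply f = m g sin θ + P = 281.4 + 196 = 477.4 N (positive meaning up-slope).
Static friction can supply at most μ_s N = 132.2 N.
Since |477.4| > 132.2 N, static friction cannot hold it; the machine part slides down the incline and kinetic friction applies: f = μ_k N = 0.05 × 826.5 = 41.3 N.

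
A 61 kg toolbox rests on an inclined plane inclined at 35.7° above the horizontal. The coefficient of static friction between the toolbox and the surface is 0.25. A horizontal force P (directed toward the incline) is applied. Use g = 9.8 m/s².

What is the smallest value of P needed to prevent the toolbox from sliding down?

P_min ≈ 237 N

The toolbox tends to slide down (tan θ > μ_s), so at the point of impending slip friction acts up-slope at its limit: f = μ_s N.
Perpendicular to the incline: N = m g cos θ + P sin θ.
Along the incline: P cos θ + μ_s N = m g sin θ, i.e. P cos θ + μ_s (m g cos θ + P sin θ) = m g sin θ.
Solving, P (cos θ + μ_s sin θ) = m g (sin θ − μ_s cos θ), so P = 598×0.3805/0.958 = 237 N.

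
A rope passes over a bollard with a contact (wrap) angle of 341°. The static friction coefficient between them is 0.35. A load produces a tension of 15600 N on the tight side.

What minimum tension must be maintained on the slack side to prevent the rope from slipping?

T_min ≈ 1940 N

Capstan equation at impending slip: T_tight/T_slack = e^{μβ}.
β = 341° = 5.952 rad; e^{μβ} = e^{0.35×5.952} = 8.029.
T_slack = T_tight / e^{μβ} = 15600 / 8.029 = 1940 N.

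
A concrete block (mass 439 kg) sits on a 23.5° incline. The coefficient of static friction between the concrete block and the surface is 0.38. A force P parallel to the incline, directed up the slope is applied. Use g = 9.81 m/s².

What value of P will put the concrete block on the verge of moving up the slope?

At impending motion up the slope, friction acts down-slope at its limit: f = μ_s N.
P is parallel to the surface, so N = m g cos θ = 3950 N.
Along the incline: P = m g sin θ + μ_s N = 1720 + 0.38×3950 = 3220 N.

P ≈ 3220 N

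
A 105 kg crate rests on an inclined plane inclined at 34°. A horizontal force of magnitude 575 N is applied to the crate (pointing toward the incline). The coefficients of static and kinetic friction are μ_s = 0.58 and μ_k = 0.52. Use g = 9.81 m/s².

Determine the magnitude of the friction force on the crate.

The horizontal push has a component P sin θ into the surface, so N = m g cos θ + P sin θ = 854 + 321.5 = 1175 N.
Along the incline, the net driving force (taking up-slope positive) is P cos θ − m g sin θ = 476.7 − 576 = -99.3 N, so equilibrium requires friction f = 99.3 N (up-slope).
The limit of static friction is μ_s N = 681.8 N.
Since 99.3 N is within the 681.8 N limit, the crate stays put and friction is exactly 99.3 N.

f ≈ 99.3 N (up the incline)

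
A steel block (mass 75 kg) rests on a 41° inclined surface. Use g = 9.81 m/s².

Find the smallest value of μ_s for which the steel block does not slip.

μ_s,min ≈ 0.869

At the slip threshold m g sin θ = μ_s m g cos θ, so μ_s,min = tan θ.
μ_s,min = tan 41° = 0.869.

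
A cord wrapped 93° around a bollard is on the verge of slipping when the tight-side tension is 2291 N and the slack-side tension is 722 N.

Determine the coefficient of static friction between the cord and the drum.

T₂/T₁ = e^{μβ} → μ = ln(T₂/T₁)/β.
β = 93° = 1.623 rad.
μ = ln(2291/722)/1.623 = ln(3.173)/1.623 = 0.711.

μ ≈ 0.711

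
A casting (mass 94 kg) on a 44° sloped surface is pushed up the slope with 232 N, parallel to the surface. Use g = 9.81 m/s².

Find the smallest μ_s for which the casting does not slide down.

μ_s,min ≈ 0.616

N = m g cos θ = 663.3 N.
Friction must make up the shortfall along the incline: f = m g sin θ − P = 640.6 − 232 = 408.6 N.
At the threshold f = μ_s N, so μ_s,min = 408.6/663.3 = 0.616.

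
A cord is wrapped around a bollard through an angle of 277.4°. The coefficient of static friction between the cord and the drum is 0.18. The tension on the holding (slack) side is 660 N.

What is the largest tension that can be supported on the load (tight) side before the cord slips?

T_max ≈ 1580 N

At impending slip the capstan equation gives T₂/T₁ = e^{μβ} with β in radians.
β = 277.4° × π/180 = 4.842 rad.
e^{μβ} = e^{0.18×4.842} = 2.39.
T₂ = T₁ · e^{μβ} = 660 × 2.39 = 1580 N.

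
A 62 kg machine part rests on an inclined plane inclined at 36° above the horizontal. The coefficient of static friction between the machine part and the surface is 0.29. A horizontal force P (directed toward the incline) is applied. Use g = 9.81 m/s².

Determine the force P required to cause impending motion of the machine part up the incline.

At impending motion up the slope, friction acts down-slope at its limit: f = μ_s N.
Perpendicular to the incline: N = m g cos θ + P sin θ.
Along the incline: P cos θ = m g sin θ + μ_s N = m g sin θ + μ_s (m g cos θ + P sin θ).
Solving, P (cos θ − μ_s sin θ) = m g (sin θ + μ_s cos θ), so P = 62×9.81×(sin 36° + 0.29 cos 36°)/(cos 36° − 0.29 sin 36°) = 608×0.8224/0.6386 = 783 N.

P ≈ 783 N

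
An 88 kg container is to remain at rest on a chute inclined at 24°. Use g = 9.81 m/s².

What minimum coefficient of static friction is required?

At the slip threshold m g sin θ = μ_s m g cos θ, so μ_s,min = tan θ.
μ_s,min = tan 24° = 0.445.

μ_s,min ≈ 0.445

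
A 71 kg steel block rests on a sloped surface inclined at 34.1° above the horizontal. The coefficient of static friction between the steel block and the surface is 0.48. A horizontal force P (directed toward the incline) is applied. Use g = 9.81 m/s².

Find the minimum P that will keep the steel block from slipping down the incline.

P_min ≈ 104 N

The steel block tends to slide down (tan θ > μ_s), so at the point of impending slip friction acts up-slope at its limit: f = μ_s N.
Perpendicular to the incline: N = m g cos θ + P sin θ.
Along the incline: P cos θ + μ_s N = m g sin θ, i.e. P cos θ + μ_s (m g cos θ + P sin θ) = m g sin θ.
Solving, P (cos θ + μ_s sin θ) = m g (sin θ − μ_s cos θ), so P = 697×0.1632/1.097 = 104 N.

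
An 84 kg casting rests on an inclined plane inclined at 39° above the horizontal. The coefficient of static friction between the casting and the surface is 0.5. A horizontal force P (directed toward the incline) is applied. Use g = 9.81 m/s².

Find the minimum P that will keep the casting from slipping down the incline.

The casting tends to slide down (tan θ > μ_s), so at the point of impending slip friction acts up-slope at its limit: f = μ_s N.
Perpendicular to the incline: N = m g cos θ + P sin θ.
Along the incline: P cos θ + μ_s N = m g sin θ, i.e. P cos θ + μ_s (m g cos θ + P sin θ) = m g sin θ.
Solving, P (cos θ + μ_s sin θ) = m g (sin θ − μ_s cos θ), so P = 824×0.2407/1.092 = 182 N.

P_min ≈ 182 N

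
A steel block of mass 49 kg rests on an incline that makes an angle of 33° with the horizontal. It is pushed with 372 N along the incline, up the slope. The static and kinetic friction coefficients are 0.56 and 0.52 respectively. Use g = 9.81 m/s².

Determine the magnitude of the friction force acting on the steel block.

f ≈ 110 N (down the incline)

Normal force: N = m g cos θ = 49 × 9.81 × cos 33° = 403.1 N.
The friction needed for equilibrium is m g sin θ − P = 261.8 − 372 = -110.2 N, measured positive up-slope.
Maximum static friction available: μ_s N = 0.56 × 403.1 = 225.8 N.
Since |-110.2| ≤ 225.8 N, the steel block remains in static equilibrium and friction takes exactly the required value.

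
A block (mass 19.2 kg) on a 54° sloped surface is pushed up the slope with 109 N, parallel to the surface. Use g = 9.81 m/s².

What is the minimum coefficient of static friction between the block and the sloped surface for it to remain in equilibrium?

μ_s,min ≈ 0.392

N = m g cos θ = 110.7 N.
Friction must make up the shortfall along the incline: f = m g sin θ − P = 152.4 − 109 = 43.38 N.
At the threshold f = μ_s N, so μ_s,min = 43.38/110.7 = 0.392.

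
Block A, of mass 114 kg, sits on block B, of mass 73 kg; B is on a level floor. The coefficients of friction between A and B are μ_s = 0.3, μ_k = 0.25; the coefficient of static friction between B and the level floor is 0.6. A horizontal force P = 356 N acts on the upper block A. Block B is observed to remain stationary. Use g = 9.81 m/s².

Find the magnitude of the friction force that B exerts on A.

f ≈ 280 N

Between the blocks, N₁ = m_A g = 1118 N.
Maximum static friction on A from B: μ_s N₁ = 0.3×1118 = 335.5 N.
Since P = 356 N > 335.5 N, A slides on B; the A–B friction is kinetic: f₁ = μ_k N₁ = 0.25×1118 = 280 N.
By Newton's third law B feels 280 N forward from A. With B stationary, the floor's static friction on B balances it: f₂ = 280 N (well within μ_s(m_A+m_B)g = 1101 N).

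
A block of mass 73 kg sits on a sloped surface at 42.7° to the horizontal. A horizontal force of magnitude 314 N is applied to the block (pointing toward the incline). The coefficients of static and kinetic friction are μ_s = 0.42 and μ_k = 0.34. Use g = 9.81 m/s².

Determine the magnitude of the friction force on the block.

Resolve perpendicular to the incline: N = m g cos θ + P sin θ = 73×9.81×cos 42.7° + 314×sin 42.7° = 739.2 N.
Parallel to the incline: P cos θ − m g sin θ = 230.8 − 485.7 = -254.9 N; the friction needed to balance this is 254.9 N acting up the slope.
The limit of static friction is μ_s N = 310.5 N.
|f_req| = 254.9 ≤ 310.5 N → the block is in equilibrium; friction equals the required value.

f ≈ 255 N (up the incline)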